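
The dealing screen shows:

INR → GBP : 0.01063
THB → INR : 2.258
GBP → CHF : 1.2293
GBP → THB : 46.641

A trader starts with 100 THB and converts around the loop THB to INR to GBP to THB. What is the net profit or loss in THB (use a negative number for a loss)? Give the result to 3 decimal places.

100 THB × 2.258 = 225.8 INR
225.8 INR × 0.01063 = 2.400254 GBP
2.400254 GBP × 46.641 = 111.950246814 THB
Net change: 111.950246814 − 100 = 11.950246814 THB

11.950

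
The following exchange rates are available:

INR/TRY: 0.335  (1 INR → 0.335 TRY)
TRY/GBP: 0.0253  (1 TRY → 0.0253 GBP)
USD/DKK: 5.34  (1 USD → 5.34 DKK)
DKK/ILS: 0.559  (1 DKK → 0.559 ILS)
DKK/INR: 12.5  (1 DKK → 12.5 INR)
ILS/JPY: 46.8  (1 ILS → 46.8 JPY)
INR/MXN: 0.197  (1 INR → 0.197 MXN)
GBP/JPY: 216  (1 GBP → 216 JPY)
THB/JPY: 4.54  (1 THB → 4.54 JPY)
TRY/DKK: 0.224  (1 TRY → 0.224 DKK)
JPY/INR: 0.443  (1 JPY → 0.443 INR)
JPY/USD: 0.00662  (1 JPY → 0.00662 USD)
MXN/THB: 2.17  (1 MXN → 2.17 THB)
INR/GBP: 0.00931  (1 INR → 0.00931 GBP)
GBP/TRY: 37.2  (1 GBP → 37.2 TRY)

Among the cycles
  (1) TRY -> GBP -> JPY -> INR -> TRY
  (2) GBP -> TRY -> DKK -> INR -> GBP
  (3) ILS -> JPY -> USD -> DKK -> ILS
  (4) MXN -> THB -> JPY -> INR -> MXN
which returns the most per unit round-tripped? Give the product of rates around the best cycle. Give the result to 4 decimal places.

0.9697

(1) 0.0253 × 216 × 0.443 × 0.335 = 0.81100
(2) 37.2 × 0.224 × 12.5 × 0.00931 = 0.96973
(3) 46.8 × 0.00662 × 5.34 × 0.559 = 0.92482
(4) 2.17 × 4.54 × 0.443 × 0.197 = 0.85978
Highest is cycle (2) at 0.9697 (≤1, no arbitrage).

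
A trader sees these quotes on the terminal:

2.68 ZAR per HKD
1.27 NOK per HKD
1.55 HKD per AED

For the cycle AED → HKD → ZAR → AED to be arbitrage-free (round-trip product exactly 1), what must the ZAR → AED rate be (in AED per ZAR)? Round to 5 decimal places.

Known legs of the cycle: 1.55 × 2.68 = 4.154
For no arbitrage the full-cycle product must be 1, so the missing rate is 1 / 4.154 ≈ 0.2407318.

0.24073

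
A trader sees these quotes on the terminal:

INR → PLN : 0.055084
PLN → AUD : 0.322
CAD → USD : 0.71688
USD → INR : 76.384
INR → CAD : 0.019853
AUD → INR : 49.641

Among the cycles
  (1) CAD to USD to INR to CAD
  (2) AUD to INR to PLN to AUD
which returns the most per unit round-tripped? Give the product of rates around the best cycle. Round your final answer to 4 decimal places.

(1) 0.71688 × 76.384 × 0.019853 = 1.08711
(2) 49.641 × 0.055084 × 0.322 = 0.88048
Highest is cycle (1) at 1.0871 (>1, arbitrage).

1.0871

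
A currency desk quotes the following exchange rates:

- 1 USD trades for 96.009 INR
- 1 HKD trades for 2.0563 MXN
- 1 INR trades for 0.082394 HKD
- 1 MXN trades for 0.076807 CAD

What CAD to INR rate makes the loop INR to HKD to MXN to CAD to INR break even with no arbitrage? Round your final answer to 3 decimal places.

Known legs of the cycle: 0.082394 × 2.0563 × 0.076807 = 0.0130131628604354
For no arbitrage the full-cycle product must be 1, so the missing rate is 1 / 0.0130131628604354 ≈ 76.84527.

76.845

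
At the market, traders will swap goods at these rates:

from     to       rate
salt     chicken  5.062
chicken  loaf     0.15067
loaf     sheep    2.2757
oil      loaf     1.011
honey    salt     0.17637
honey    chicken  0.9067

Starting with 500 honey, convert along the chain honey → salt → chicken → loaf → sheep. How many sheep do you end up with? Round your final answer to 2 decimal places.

500 honey × 0.17637 = 88.185 salt
88.185 salt × 5.062 = 446.39247 chicken
446.39247 chicken × 0.15067 = 67.2579534549 loaf
67.2579534549 loaf × 2.2757 = 153.05892467731593 sheep

153.06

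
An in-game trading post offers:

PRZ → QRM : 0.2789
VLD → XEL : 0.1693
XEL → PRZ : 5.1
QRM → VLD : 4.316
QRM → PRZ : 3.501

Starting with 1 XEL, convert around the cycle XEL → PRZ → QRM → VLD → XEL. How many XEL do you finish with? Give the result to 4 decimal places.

1 XEL × 5.1 = 5.1 PRZ
5.1 PRZ × 0.2789 = 1.42239 QRM
1.42239 QRM × 4.316 = 6.13903524 VLD
6.13903524 VLD × 0.1693 = 1.039338666132 XEL

1.0393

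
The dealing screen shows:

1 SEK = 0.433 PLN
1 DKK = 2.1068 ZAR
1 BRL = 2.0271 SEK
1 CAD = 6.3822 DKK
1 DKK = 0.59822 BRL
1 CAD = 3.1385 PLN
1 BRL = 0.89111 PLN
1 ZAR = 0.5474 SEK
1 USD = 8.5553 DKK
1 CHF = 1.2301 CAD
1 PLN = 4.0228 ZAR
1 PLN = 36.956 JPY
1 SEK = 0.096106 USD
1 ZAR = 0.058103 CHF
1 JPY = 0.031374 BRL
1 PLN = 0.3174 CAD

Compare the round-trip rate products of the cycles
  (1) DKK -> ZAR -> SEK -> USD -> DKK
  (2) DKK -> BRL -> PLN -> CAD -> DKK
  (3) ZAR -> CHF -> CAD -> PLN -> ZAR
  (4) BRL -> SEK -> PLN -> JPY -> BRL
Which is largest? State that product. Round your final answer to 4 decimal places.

(1) 2.1068 × 0.5474 × 0.096106 × 8.5553 = 0.94823
(2) 0.59822 × 0.89111 × 0.3174 × 6.3822 = 1.07987
(3) 0.058103 × 1.2301 × 3.1385 × 4.0228 = 0.90238
(4) 2.0271 × 0.433 × 36.956 × 0.031374 = 1.01770
Highest is cycle (2) at 1.0799 (>1, arbitrage).

1.0799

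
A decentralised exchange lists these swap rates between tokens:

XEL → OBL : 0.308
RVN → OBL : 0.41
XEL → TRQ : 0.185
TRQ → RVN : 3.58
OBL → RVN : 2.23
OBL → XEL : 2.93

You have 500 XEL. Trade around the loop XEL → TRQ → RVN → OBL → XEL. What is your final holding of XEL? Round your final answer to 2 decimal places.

397.81

500 XEL × 0.185 = 92.5 TRQ
92.5 TRQ × 3.58 = 331.15 RVN
331.15 RVN × 0.41 = 135.7715 OBL
135.7715 OBL × 2.93 = 397.810495 XEL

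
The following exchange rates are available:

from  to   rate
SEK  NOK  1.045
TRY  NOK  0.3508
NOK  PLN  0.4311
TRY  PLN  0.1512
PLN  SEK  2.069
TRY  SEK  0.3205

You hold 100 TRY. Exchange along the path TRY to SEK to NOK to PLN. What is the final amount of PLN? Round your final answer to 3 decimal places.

100 TRY × 0.3205 = 32.05 SEK
32.05 SEK × 1.045 = 33.49225 NOK
33.49225 NOK × 0.4311 = 14.438508975 PLN

14.439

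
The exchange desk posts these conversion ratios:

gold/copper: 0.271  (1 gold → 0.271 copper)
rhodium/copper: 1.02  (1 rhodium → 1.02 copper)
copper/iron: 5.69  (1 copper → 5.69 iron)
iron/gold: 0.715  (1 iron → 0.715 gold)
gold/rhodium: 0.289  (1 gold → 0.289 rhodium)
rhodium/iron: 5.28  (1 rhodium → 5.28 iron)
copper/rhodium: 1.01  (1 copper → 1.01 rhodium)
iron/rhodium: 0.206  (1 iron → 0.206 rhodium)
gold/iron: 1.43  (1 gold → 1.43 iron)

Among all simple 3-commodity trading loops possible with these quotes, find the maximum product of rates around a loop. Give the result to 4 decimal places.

1.1956

copper→iron→rhodium→copper: 5.69 × 0.206 × 1.02 = 1.19558
copper→iron→gold→copper: 5.69 × 0.715 × 0.271 = 1.10252
gold→rhodium→iron→gold: 0.289 × 5.28 × 0.715 = 1.09103
Maximum is copper→iron→rhodium→copper at 1.1956; arbitrage exists.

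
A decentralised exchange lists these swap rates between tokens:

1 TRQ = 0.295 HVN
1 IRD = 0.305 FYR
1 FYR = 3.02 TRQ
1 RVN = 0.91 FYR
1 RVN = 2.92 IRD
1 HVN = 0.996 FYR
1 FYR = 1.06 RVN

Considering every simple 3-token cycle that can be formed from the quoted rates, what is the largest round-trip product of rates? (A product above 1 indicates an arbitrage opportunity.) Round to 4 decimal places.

0.9440

RVN→IRD→FYR→RVN: 2.92 × 0.305 × 1.06 = 0.94404
FYR→TRQ→HVN→FYR: 3.02 × 0.295 × 0.996 = 0.88734
Maximum is RVN→IRD→FYR→RVN at 0.9440; no arbitrage — every cycle loses value.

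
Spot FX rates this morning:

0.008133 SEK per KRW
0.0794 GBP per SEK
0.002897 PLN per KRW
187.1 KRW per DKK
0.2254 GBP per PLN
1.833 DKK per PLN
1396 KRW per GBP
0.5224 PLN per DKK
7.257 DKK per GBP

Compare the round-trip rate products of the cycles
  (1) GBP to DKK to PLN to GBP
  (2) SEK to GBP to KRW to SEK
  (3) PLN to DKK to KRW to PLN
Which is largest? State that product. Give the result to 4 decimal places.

(1) 7.257 × 0.5224 × 0.2254 = 0.85450
(2) 0.0794 × 1396 × 0.008133 = 0.90148
(3) 1.833 × 187.1 × 0.002897 = 0.99354
Highest is cycle (3) at 0.9935 (≤1, no arbitrage).

0.9935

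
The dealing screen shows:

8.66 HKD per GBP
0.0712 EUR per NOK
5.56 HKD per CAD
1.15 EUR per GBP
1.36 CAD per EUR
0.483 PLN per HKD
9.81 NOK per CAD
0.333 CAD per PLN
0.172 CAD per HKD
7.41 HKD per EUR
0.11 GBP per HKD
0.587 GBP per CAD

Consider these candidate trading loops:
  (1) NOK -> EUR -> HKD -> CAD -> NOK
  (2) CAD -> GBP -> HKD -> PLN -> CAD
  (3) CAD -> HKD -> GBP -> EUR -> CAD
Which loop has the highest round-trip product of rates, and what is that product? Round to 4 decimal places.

(1) 0.0712 × 7.41 × 0.172 × 9.81 = 0.89022
(2) 0.587 × 8.66 × 0.483 × 0.333 = 0.81761
(3) 5.56 × 0.11 × 1.15 × 1.36 = 0.95654
Highest is cycle (3) at 0.9565 (≤1, no arbitrage).

0.9565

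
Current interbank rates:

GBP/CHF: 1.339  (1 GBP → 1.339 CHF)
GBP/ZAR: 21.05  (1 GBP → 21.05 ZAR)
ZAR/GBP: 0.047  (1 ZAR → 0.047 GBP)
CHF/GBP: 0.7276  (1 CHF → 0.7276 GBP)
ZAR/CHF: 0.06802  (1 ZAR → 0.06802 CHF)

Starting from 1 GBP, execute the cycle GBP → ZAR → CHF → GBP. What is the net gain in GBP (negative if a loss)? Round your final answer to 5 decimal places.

1 GBP × 21.05 = 21.05 ZAR
21.05 ZAR × 0.06802 = 1.431821 CHF
1.431821 CHF × 0.7276 = 1.0417929596 GBP
Net change: 1.0417929596 − 1 = 0.0417929596 GBP

0.04179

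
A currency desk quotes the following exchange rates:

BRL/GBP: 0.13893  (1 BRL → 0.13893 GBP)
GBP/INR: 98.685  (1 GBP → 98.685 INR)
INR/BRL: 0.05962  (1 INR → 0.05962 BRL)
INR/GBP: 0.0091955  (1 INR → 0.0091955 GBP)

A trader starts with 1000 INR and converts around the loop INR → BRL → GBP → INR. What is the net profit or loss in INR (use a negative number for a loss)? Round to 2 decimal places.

-182.59

1000 INR × 0.05962 = 59.62 BRL
59.62 BRL × 0.13893 = 8.2830066 GBP
8.2830066 GBP × 98.685 = 817.408506321 INR
Net change: 817.408506321 − 1000 = -182.591493679 INR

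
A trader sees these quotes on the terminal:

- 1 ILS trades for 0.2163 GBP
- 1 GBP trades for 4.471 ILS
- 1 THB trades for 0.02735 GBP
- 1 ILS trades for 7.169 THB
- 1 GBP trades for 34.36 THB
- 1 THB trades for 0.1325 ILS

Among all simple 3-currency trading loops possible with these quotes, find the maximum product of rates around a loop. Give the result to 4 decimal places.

THB→ILS→GBP→THB: 0.1325 × 0.2163 × 34.36 = 0.98475
THB→GBP→ILS→THB: 0.02735 × 4.471 × 7.169 = 0.87664
Maximum is THB→ILS→GBP→THB at 0.9847; no arbitrage — every cycle loses value.

0.9847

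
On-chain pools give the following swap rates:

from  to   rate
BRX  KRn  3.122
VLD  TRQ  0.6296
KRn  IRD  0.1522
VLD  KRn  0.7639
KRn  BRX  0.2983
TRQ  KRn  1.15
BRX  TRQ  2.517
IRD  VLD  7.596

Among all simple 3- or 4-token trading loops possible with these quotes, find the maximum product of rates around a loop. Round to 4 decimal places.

VLD→KRn→IRD→VLD: 0.7639 × 0.1522 × 7.596 = 0.88315
BRX→TRQ→KRn→BRX: 2.517 × 1.15 × 0.2983 = 0.86344
VLD→TRQ→KRn→IRD→VLD: 0.6296 × 1.15 × 0.1522 × 7.596 = 0.83707
Maximum is VLD→KRn→IRD→VLD at 0.8832; no arbitrage — every cycle loses value.

0.8832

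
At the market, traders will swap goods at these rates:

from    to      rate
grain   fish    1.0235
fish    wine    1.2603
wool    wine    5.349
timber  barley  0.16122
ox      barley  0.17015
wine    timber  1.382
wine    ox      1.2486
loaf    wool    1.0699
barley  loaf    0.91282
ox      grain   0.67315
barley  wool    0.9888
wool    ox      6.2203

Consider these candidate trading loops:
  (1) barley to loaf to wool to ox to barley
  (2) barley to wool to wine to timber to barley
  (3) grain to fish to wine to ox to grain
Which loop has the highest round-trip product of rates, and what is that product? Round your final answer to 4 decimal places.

1.1784

(1) 0.91282 × 1.0699 × 6.2203 × 0.17015 = 1.03365
(2) 0.9888 × 5.349 × 1.382 × 0.16122 = 1.17844
(3) 1.0235 × 1.2603 × 1.2486 × 0.67315 = 1.08417
Highest is cycle (2) at 1.1784 (>1, arbitrage).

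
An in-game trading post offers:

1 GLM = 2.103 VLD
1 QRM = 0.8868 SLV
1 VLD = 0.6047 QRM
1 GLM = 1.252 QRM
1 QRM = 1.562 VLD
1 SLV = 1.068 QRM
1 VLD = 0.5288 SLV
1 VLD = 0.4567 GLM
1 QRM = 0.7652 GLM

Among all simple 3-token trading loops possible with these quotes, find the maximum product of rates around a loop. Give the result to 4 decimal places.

GLM→VLD→QRM→GLM: 2.103 × 0.6047 × 0.7652 = 0.97309
GLM→QRM→VLD→GLM: 1.252 × 1.562 × 0.4567 = 0.89313
SLV→QRM→VLD→SLV: 1.068 × 1.562 × 0.5288 = 0.88215
Maximum is GLM→VLD→QRM→GLM at 0.9731; no arbitrage — every cycle loses value.

0.9731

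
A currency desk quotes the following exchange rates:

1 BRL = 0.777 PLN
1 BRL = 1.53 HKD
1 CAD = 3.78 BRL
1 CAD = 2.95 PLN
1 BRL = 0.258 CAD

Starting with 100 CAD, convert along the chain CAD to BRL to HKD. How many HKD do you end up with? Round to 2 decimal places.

100 CAD × 3.78 = 378 BRL
378 BRL × 1.53 = 578.34 HKD

578.34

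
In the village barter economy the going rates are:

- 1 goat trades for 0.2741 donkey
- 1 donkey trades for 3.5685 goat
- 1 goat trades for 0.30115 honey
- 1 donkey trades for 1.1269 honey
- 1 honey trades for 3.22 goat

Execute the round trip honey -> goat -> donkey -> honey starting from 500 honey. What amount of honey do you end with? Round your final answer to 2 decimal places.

500 honey × 3.22 = 1610 goat
1610 goat × 0.2741 = 441.301 donkey
441.301 donkey × 1.1269 = 497.3020969 honey

497.30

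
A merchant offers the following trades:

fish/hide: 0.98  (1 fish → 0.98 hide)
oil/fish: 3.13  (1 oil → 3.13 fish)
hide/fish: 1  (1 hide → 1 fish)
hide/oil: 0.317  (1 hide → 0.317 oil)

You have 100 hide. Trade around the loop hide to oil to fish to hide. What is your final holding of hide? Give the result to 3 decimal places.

97.237

100 hide × 0.317 = 31.7 oil
31.7 oil × 3.13 = 99.221 fish
99.221 fish × 0.98 = 97.23658 hide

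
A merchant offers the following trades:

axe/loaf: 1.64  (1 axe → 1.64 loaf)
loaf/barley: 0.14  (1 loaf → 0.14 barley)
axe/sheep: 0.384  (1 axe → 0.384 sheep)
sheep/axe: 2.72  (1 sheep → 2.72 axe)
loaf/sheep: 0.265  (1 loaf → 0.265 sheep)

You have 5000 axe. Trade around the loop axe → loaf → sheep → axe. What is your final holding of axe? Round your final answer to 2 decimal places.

5000 axe × 1.64 = 8200 loaf
8200 loaf × 0.265 = 2173 sheep
2173 sheep × 2.72 = 5910.56 axe

5910.56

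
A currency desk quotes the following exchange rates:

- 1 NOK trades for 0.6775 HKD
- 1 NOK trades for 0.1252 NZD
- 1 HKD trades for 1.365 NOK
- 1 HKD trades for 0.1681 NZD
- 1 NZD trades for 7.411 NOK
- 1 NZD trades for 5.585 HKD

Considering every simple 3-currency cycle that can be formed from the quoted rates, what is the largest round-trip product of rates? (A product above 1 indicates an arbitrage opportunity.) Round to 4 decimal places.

HKD→NOK→NZD→HKD: 1.365 × 0.1252 × 5.585 = 0.95447
HKD→NZD→NOK→HKD: 0.1681 × 7.411 × 0.6775 = 0.84402
Maximum is HKD→NOK→NZD→HKD at 0.9545; no arbitrage — every cycle loses value.

0.9545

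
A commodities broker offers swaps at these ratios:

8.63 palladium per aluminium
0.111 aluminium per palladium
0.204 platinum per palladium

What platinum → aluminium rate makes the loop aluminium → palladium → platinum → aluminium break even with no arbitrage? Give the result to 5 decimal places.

0.56801

Known legs of the cycle: 8.63 × 0.204 = 1.76052
For no arbitrage the full-cycle product must be 1, so the missing rate is 1 / 1.76052 ≈ 0.5680140.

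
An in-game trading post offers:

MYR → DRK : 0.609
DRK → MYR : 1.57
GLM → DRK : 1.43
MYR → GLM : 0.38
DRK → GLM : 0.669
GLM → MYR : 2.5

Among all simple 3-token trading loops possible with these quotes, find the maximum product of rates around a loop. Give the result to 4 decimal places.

1.0186

DRK→GLM→MYR→DRK: 0.669 × 2.5 × 0.609 = 1.01855
DRK→MYR→GLM→DRK: 1.57 × 0.38 × 1.43 = 0.85314
Maximum is DRK→GLM→MYR→DRK at 1.0186; arbitrage exists.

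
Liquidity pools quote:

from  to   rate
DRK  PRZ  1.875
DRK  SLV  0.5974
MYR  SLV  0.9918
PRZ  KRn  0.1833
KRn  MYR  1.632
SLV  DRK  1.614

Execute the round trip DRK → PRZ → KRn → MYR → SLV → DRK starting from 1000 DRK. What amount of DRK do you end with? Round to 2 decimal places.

1000 DRK × 1.875 = 1875 PRZ
1875 PRZ × 0.1833 = 343.6875 KRn
343.6875 KRn × 1.632 = 560.898 MYR
560.898 MYR × 0.9918 = 556.2986364 SLV
556.2986364 SLV × 1.614 = 897.8659991496 DRK

897.87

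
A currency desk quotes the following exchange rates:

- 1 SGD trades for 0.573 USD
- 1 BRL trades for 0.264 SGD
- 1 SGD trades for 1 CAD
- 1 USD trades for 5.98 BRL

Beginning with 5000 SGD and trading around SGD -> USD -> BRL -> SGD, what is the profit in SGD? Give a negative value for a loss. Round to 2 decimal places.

5000 SGD × 0.573 = 2865 USD
2865 USD × 5.98 = 17132.7 BRL
17132.7 BRL × 0.264 = 4523.0328 SGD
Net change: 4523.0328 − 5000 = -476.9672 SGD

-476.97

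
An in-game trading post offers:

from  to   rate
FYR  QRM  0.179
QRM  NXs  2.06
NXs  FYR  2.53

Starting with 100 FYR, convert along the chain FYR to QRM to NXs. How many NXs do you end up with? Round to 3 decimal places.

100 FYR × 0.179 = 17.9 QRM
17.9 QRM × 2.06 = 36.874 NXs

36.874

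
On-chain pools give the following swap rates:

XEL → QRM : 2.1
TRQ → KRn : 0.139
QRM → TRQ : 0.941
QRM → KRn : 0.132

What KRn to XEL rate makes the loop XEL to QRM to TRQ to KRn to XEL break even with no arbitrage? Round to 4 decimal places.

Known legs of the cycle: 2.1 × 0.941 × 0.139 = 0.2746779
For no arbitrage the full-cycle product must be 1, so the missing rate is 1 / 0.2746779 ≈ 3.640628.

3.6406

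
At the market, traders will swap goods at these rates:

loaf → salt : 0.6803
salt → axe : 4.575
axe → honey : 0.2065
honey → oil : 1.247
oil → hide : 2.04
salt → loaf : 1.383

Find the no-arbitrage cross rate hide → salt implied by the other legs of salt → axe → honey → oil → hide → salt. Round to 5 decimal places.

0.41609

Known legs of the cycle: 4.575 × 0.2065 × 1.247 × 2.04 = 2.4032988315
For no arbitrage the full-cycle product must be 1, so the missing rate is 1 / 2.4032988315 ≈ 0.4160947.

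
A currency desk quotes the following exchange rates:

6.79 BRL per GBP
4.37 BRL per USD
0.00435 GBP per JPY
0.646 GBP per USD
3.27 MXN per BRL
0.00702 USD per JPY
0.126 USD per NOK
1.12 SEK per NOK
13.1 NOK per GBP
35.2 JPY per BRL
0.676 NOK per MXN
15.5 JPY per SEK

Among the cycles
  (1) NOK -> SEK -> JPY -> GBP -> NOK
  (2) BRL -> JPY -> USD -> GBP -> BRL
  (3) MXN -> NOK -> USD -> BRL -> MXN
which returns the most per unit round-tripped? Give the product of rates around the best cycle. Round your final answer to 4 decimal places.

1.2172

(1) 1.12 × 15.5 × 0.00435 × 13.1 = 0.98926
(2) 35.2 × 0.00702 × 0.646 × 6.79 = 1.08388
(3) 0.676 × 0.126 × 4.37 × 3.27 = 1.21716
Highest is cycle (3) at 1.2172 (>1, arbitrage).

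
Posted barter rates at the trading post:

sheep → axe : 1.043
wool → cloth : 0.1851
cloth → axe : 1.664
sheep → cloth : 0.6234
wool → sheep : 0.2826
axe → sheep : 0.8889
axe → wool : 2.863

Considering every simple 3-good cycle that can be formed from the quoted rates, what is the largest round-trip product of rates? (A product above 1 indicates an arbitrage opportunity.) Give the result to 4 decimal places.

0.9221

cloth→axe→sheep→cloth: 1.664 × 0.8889 × 0.6234 = 0.92209
cloth→axe→wool→cloth: 1.664 × 2.863 × 0.1851 = 0.88182
wool→sheep→axe→wool: 0.2826 × 1.043 × 2.863 = 0.84387
Maximum is cloth→axe→sheep→cloth at 0.9221; no arbitrage — every cycle loses value.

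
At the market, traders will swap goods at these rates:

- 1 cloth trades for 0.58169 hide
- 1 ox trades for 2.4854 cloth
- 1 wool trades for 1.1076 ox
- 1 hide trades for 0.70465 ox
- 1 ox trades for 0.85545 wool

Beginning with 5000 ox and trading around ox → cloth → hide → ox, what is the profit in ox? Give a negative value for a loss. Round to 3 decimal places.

93.676

5000 ox × 2.4854 = 12427 cloth
12427 cloth × 0.58169 = 7228.66163 hide
7228.66163 hide × 0.70465 = 5093.6764175795 ox
Net change: 5093.6764175795 − 5000 = 93.6764175795 ox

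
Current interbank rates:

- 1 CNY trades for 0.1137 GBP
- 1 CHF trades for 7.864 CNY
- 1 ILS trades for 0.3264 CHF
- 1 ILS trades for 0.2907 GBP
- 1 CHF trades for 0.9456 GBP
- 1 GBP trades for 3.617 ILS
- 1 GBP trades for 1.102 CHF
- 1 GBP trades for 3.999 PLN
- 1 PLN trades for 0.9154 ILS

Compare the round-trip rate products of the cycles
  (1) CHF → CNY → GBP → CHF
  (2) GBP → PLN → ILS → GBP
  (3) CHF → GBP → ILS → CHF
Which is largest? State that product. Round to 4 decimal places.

1.1164

(1) 7.864 × 0.1137 × 1.102 = 0.98534
(2) 3.999 × 0.9154 × 0.2907 = 1.06416
(3) 0.9456 × 3.617 × 0.3264 = 1.11636
Highest is cycle (3) at 1.1164 (>1, arbitrage).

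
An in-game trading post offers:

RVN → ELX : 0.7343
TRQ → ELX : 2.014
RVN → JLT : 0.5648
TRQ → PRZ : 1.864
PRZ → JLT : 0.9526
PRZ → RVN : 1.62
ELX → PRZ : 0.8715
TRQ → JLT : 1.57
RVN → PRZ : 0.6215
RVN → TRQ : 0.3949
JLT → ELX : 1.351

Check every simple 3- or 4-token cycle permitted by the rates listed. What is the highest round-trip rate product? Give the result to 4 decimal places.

RVN→TRQ→PRZ→RVN: 0.3949 × 1.864 × 1.62 = 1.19247
RVN→TRQ→ELX→PRZ→RVN: 0.3949 × 2.014 × 0.8715 × 1.62 = 1.12287
JLT→ELX→PRZ→JLT: 1.351 × 0.8715 × 0.9526 = 1.12159
RVN→JLT→ELX→PRZ→RVN: 0.5648 × 1.351 × 0.8715 × 1.62 = 1.07729
RVN→ELX→PRZ→RVN: 0.7343 × 0.8715 × 1.62 = 1.03671
Maximum is RVN→TRQ→PRZ→RVN at 1.1925; arbitrage exists.

1.1925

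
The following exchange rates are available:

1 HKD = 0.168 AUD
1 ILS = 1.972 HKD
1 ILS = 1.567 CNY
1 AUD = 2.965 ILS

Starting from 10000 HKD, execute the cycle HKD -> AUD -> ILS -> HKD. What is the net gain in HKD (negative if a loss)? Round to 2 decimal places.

10000 HKD × 0.168 = 1680 AUD
1680 AUD × 2.965 = 4981.2 ILS
4981.2 ILS × 1.972 = 9822.9264 HKD
Net change: 9822.9264 − 10000 = -177.0736 HKD

-177.07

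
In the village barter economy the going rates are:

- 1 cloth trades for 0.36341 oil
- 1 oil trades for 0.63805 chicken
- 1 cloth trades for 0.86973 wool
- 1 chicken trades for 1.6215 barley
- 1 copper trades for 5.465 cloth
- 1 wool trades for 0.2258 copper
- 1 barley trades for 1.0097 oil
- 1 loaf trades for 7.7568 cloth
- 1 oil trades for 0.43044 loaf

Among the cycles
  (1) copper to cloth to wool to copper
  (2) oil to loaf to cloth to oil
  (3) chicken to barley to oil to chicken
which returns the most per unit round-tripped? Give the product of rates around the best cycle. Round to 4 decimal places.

(1) 5.465 × 0.86973 × 0.2258 = 1.07324
(2) 0.43044 × 7.7568 × 0.36341 = 1.21337
(3) 1.6215 × 1.0097 × 0.63805 = 1.04463
Highest is cycle (2) at 1.2134 (>1, arbitrage).

1.2134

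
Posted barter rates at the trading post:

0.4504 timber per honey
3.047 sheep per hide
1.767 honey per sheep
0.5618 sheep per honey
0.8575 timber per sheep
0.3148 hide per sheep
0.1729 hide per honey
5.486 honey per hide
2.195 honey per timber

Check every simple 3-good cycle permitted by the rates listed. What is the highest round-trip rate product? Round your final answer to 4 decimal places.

sheep→timber→honey→sheep: 0.8575 × 2.195 × 0.5618 = 1.05743
sheep→hide→honey→sheep: 0.3148 × 5.486 × 0.5618 = 0.97022
sheep→honey→hide→sheep: 1.767 × 0.1729 × 3.047 = 0.93090
Maximum is sheep→timber→honey→sheep at 1.0574; arbitrage exists.

1.0574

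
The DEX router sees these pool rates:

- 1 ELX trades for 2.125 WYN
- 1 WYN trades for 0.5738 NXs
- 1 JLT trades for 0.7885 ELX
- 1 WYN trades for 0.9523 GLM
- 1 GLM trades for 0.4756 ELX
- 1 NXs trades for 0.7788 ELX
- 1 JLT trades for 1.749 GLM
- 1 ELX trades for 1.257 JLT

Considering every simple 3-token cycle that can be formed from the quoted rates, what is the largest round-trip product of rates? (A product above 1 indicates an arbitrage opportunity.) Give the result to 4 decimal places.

1.0456

GLM→ELX→JLT→GLM: 0.4756 × 1.257 × 1.749 = 1.04560
GLM→ELX→WYN→GLM: 0.4756 × 2.125 × 0.9523 = 0.96244
NXs→ELX→WYN→NXs: 0.7788 × 2.125 × 0.5738 = 0.94961
Maximum is GLM→ELX→JLT→GLM at 1.0456; arbitrage exists.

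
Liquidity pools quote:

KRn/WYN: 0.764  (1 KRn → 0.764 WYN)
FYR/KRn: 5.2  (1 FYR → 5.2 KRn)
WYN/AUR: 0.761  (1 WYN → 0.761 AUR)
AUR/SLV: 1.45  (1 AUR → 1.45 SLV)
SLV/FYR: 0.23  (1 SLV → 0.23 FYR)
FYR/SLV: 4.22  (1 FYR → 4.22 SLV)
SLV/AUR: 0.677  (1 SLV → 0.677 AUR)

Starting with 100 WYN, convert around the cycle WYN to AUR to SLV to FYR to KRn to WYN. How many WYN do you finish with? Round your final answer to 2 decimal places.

100.83

100 WYN × 0.761 = 76.1 AUR
76.1 AUR × 1.45 = 110.345 SLV
110.345 SLV × 0.23 = 25.37935 FYR
25.37935 FYR × 5.2 = 131.97262 KRn
131.97262 KRn × 0.764 = 100.82708168 WYN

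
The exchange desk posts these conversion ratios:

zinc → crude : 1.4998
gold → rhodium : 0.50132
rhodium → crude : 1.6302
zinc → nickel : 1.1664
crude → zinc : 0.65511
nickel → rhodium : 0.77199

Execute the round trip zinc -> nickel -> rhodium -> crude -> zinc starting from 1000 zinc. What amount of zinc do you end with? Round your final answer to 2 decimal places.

961.64

1000 zinc × 1.1664 = 1166.4 nickel
1166.4 nickel × 0.77199 = 900.449136 rhodium
900.449136 rhodium × 1.6302 = 1467.9121815072 crude
1467.9121815072 crude × 0.65511 = 961.643949227181792 zinc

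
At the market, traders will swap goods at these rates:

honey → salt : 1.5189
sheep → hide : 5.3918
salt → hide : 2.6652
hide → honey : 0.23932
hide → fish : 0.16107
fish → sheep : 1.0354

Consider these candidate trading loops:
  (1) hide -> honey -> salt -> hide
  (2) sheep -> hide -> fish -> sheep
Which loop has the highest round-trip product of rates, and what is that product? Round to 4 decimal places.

(1) 0.23932 × 1.5189 × 2.6652 = 0.96881
(2) 5.3918 × 0.16107 × 1.0354 = 0.89920
Highest is cycle (1) at 0.9688 (≤1, no arbitrage).

0.9688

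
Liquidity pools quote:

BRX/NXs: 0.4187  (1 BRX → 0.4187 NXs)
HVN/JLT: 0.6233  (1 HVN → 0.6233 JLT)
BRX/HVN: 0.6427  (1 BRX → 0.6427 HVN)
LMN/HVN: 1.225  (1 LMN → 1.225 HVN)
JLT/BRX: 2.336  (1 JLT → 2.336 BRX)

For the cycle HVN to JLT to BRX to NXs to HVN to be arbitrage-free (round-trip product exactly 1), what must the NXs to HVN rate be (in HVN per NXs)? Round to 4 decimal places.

1.6403

Known legs of the cycle: 0.6233 × 2.336 × 0.4187 = 0.60963925856
For no arbitrage the full-cycle product must be 1, so the missing rate is 1 / 0.60963925856 ≈ 1.640314.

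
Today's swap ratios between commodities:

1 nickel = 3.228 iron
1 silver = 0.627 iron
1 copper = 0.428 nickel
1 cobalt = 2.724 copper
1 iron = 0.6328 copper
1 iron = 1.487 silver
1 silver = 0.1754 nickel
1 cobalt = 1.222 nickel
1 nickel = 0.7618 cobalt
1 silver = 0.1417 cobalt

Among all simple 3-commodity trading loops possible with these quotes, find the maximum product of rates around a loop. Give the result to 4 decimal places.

0.8882

nickel→cobalt→copper→nickel: 0.7618 × 2.724 × 0.428 = 0.88816
iron→copper→nickel→iron: 0.6328 × 0.428 × 3.228 = 0.87427
iron→silver→nickel→iron: 1.487 × 0.1754 × 3.228 = 0.84193
Maximum is nickel→cobalt→copper→nickel at 0.8882; no arbitrage — every cycle loses value.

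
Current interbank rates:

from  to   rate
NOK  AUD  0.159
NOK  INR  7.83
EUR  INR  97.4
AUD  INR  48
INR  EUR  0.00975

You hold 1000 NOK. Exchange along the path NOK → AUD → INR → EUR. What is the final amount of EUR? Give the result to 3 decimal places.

74.412

1000 NOK × 0.159 = 159 AUD
159 AUD × 48 = 7632 INR
7632 INR × 0.00975 = 74.412 EUR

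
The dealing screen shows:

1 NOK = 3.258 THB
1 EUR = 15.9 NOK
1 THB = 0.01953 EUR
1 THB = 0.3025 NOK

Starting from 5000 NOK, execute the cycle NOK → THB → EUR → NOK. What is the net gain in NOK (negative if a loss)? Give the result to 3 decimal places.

58.485

5000 NOK × 3.258 = 16290 THB
16290 THB × 0.01953 = 318.1437 EUR
318.1437 EUR × 15.9 = 5058.48483 NOK
Net change: 5058.48483 − 5000 = 58.48483 NOK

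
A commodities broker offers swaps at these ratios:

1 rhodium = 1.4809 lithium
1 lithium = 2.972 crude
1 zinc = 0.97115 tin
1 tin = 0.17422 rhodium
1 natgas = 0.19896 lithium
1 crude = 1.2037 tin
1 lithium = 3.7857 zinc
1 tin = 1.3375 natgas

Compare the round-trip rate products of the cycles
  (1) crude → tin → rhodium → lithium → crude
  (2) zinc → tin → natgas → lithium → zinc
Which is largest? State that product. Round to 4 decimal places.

(1) 1.2037 × 0.17422 × 1.4809 × 2.972 = 0.92298
(2) 0.97115 × 1.3375 × 0.19896 × 3.7857 = 0.97835
Highest is cycle (2) at 0.9783 (≤1, no arbitrage).

0.9783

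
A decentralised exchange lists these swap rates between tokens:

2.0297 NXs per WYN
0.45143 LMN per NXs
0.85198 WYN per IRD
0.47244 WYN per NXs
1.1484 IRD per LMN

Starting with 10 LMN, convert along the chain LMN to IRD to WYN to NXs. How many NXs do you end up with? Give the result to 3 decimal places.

19.859

10 LMN × 1.1484 = 11.484 IRD
11.484 IRD × 0.85198 = 9.78413832 WYN
9.78413832 WYN × 2.0297 = 19.858865548104 NXs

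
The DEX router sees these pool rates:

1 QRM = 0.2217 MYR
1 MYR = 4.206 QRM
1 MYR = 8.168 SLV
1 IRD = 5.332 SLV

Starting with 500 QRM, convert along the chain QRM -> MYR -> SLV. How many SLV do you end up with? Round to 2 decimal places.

905.42

500 QRM × 0.2217 = 110.85 MYR
110.85 MYR × 8.168 = 905.4228 SLV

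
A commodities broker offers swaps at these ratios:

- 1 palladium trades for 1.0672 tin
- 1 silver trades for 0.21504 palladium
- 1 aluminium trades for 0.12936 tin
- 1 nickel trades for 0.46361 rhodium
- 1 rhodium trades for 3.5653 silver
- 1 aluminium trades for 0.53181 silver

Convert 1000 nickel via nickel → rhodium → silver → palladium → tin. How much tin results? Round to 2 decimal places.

1000 nickel × 0.46361 = 463.61 rhodium
463.61 rhodium × 3.5653 = 1652.908733 silver
1652.908733 silver × 0.21504 = 355.44149394432 palladium
355.44149394432 palladium × 1.0672 = 379.327162337378304 tin

379.33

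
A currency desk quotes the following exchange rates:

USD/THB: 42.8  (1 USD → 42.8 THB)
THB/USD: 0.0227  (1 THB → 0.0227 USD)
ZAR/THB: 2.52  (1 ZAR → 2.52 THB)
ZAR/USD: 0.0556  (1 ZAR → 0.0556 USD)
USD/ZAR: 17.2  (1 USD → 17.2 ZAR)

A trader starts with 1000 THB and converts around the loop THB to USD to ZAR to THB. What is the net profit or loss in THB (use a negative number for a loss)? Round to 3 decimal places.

1000 THB × 0.0227 = 22.7 USD
22.7 USD × 17.2 = 390.44 ZAR
390.44 ZAR × 2.52 = 983.9088 THB
Net change: 983.9088 − 1000 = -16.0912 THB

-16.091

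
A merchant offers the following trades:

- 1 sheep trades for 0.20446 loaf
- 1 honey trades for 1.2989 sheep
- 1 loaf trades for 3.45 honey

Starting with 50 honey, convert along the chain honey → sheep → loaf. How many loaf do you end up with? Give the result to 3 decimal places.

50 honey × 1.2989 = 64.945 sheep
64.945 sheep × 0.20446 = 13.2786547 loaf

13.279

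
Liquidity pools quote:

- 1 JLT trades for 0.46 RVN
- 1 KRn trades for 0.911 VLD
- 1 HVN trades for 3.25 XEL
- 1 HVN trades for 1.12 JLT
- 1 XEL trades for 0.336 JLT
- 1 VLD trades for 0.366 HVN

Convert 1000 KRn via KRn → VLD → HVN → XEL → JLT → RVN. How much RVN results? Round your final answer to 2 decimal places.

167.49

1000 KRn × 0.911 = 911 VLD
911 VLD × 0.366 = 333.426 HVN
333.426 HVN × 3.25 = 1083.6345 XEL
1083.6345 XEL × 0.336 = 364.101192 JLT
364.101192 JLT × 0.46 = 167.48654832 RVN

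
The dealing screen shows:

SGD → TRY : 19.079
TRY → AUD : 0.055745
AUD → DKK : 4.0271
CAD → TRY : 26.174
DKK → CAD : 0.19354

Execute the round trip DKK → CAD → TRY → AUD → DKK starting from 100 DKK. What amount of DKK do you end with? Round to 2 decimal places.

113.72

100 DKK × 0.19354 = 19.354 CAD
19.354 CAD × 26.174 = 506.571596 TRY
506.571596 TRY × 0.055745 = 28.23883361902 AUD
28.23883361902 AUD × 4.0271 = 113.720606867155442 DKK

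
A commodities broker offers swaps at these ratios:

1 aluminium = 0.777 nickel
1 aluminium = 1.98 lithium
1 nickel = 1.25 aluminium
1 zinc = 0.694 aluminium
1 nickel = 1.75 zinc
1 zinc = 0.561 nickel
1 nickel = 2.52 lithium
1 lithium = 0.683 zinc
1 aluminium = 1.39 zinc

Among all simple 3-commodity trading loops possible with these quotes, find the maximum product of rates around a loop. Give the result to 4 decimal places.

nickel→aluminium→zinc→nickel: 1.25 × 1.39 × 0.561 = 0.97474
nickel→lithium→zinc→nickel: 2.52 × 0.683 × 0.561 = 0.96557
nickel→zinc→aluminium→nickel: 1.75 × 0.694 × 0.777 = 0.94367
zinc→aluminium→lithium→zinc: 0.694 × 1.98 × 0.683 = 0.93852
Maximum is nickel→aluminium→zinc→nickel at 0.9747; no arbitrage — every cycle loses value.

0.9747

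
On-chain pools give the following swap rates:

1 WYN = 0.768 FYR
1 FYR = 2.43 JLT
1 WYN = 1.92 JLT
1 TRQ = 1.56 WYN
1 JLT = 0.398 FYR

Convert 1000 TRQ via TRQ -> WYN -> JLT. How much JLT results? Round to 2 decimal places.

2995.20

1000 TRQ × 1.56 = 1560 WYN
1560 WYN × 1.92 = 2995.2 JLT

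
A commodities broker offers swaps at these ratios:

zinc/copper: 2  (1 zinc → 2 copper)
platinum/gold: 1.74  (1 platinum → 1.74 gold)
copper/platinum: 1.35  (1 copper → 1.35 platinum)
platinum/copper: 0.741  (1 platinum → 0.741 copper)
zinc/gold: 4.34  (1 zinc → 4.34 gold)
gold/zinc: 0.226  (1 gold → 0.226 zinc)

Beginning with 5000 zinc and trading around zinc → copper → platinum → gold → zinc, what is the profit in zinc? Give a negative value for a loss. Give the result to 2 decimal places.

5000 zinc × 2 = 10000 copper
10000 copper × 1.35 = 13500 platinum
13500 platinum × 1.74 = 23490 gold
23490 gold × 0.226 = 5308.74 zinc
Net change: 5308.74 − 5000 = 308.74 zinc

308.74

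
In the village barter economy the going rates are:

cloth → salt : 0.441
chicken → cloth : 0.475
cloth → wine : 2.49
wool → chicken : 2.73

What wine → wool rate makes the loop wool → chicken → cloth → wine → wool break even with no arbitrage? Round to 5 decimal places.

0.30970

Known legs of the cycle: 2.73 × 0.475 × 2.49 = 3.2289075
For no arbitrage the full-cycle product must be 1, so the missing rate is 1 / 3.2289075 ≈ 0.3097023.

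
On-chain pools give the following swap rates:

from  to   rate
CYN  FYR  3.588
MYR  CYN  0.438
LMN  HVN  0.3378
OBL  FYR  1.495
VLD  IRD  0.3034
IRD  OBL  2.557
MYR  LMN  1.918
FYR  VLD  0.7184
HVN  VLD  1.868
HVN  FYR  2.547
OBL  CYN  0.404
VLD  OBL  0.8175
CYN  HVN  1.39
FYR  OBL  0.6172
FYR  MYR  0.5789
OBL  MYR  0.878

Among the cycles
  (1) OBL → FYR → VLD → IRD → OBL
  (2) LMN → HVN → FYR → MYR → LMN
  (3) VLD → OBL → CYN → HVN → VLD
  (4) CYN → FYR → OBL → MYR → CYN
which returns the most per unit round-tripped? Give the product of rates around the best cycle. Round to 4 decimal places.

(1) 1.495 × 0.7184 × 0.3034 × 2.557 = 0.83321
(2) 0.3378 × 2.547 × 0.5789 × 1.918 = 0.95530
(3) 0.8175 × 0.404 × 1.39 × 1.868 = 0.85755
(4) 3.588 × 0.6172 × 0.878 × 0.438 = 0.85162
Highest is cycle (2) at 0.9553 (≤1, no arbitrage).

0.9553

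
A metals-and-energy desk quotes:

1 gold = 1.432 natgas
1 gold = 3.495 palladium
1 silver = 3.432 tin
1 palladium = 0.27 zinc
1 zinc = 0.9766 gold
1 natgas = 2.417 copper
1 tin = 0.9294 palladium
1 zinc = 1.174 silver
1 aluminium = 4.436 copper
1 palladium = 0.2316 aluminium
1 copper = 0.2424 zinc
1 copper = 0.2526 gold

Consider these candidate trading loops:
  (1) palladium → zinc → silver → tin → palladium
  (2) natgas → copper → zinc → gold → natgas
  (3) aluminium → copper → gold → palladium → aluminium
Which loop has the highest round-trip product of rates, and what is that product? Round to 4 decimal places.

(1) 0.27 × 1.174 × 3.432 × 0.9294 = 1.01107
(2) 2.417 × 0.2424 × 0.9766 × 1.432 = 0.81935
(3) 4.436 × 0.2526 × 3.495 × 0.2316 = 0.90701
Highest is cycle (1) at 1.0111 (>1, arbitrage).

1.0111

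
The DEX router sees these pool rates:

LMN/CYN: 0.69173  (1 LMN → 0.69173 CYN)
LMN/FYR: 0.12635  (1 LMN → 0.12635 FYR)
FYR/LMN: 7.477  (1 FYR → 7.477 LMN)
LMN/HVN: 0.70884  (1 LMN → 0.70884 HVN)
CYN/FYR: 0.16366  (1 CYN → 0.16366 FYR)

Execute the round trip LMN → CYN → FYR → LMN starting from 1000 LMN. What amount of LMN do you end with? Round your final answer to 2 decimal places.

846.46

1000 LMN × 0.69173 = 691.73 CYN
691.73 CYN × 0.16366 = 113.2085318 FYR
113.2085318 FYR × 7.477 = 846.4601922686 LMN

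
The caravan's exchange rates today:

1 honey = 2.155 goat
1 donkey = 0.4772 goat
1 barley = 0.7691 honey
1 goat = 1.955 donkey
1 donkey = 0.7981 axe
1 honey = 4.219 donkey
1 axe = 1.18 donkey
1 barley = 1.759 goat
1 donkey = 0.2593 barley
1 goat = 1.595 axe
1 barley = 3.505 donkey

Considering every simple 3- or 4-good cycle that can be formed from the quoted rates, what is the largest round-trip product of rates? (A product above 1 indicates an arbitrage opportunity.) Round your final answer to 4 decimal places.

0.8981

goat→axe→donkey→goat: 1.595 × 1.18 × 0.4772 = 0.89814
goat→donkey→barley→goat: 1.955 × 0.2593 × 1.759 = 0.89169
goat→axe→donkey→barley→goat: 1.595 × 1.18 × 0.2593 × 1.759 = 0.85844
honey→donkey→barley→honey: 4.219 × 0.2593 × 0.7691 = 0.84139
goat→donkey→barley→honey→goat: 1.955 × 0.2593 × 0.7691 × 2.155 = 0.84019
Maximum is goat→axe→donkey→goat at 0.8981; no arbitrage — every cycle loses value.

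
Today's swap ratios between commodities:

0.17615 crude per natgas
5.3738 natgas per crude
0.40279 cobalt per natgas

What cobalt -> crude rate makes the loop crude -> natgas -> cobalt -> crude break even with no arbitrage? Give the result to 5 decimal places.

0.46200

Known legs of the cycle: 5.3738 × 0.40279 = 2.164512902
For no arbitrage the full-cycle product must be 1, so the missing rate is 1 / 2.164512902 ≈ 0.4619977.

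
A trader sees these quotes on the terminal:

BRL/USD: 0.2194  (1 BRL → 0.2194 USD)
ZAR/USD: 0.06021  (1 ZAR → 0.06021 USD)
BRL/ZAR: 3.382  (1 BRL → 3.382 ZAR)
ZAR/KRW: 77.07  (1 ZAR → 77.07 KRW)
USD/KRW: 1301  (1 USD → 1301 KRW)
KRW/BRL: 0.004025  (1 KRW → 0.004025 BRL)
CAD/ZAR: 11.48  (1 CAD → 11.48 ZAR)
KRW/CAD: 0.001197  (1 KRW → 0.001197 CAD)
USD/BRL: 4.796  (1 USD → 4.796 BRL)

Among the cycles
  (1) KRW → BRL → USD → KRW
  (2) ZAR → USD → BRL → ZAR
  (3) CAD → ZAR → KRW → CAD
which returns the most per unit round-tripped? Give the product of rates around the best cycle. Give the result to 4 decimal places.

(1) 0.004025 × 0.2194 × 1301 = 1.14889
(2) 0.06021 × 4.796 × 3.382 = 0.97661
(3) 11.48 × 77.07 × 0.001197 = 1.05906
Highest is cycle (1) at 1.1489 (>1, arbitrage).

1.1489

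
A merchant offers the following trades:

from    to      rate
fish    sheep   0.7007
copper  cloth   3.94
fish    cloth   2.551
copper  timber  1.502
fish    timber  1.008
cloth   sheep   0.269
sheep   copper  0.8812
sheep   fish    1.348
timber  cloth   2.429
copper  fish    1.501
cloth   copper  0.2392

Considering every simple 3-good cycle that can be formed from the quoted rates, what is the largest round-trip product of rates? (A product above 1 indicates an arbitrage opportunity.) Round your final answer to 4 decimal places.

sheep→copper→cloth→sheep: 0.8812 × 3.94 × 0.269 = 0.93395
sheep→copper→fish→sheep: 0.8812 × 1.501 × 0.7007 = 0.92680
sheep→fish→cloth→sheep: 1.348 × 2.551 × 0.269 = 0.92502
cloth→copper→fish→cloth: 0.2392 × 1.501 × 2.551 = 0.91591
cloth→copper→timber→cloth: 0.2392 × 1.502 × 2.429 = 0.87269
Maximum is sheep→copper→cloth→sheep at 0.9339; no arbitrage — every cycle loses value.

0.9339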